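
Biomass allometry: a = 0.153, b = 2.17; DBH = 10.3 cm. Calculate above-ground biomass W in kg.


Formula: W = a * DBH^b  (allometric power law)
DBH^b = 10.3^2.17 = 157.7091
W = 0.153 * 157.7091 = 24.1 kg

24.1


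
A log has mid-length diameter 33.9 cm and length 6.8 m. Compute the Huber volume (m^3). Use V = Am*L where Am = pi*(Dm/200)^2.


Huber: V = Am * L,  Am = pi*(Dm/200)^2
Am = pi*(33.9/200)^2 = 0.090259 m^2
V = 0.090259*6.8 = 0.6138 m^3

0.6138


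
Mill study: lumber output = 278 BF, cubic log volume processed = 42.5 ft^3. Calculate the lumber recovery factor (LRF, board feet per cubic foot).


Formula: LRF = Lumber Output (BF) / Log Input (ft^3)
LRF = 278 BF / 42.5 ft^3
LRF = 6.54 BF/ft^3

6.54


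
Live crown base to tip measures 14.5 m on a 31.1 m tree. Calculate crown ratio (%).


Formula: Crown Ratio = (Crown Length / Total Height) * 100
CR = (14.5 m / 31.1 m) * 100
CR = 0.4662 * 100 = 46.6%

46.6


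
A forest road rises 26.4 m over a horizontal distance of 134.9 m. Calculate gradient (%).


Formula: Gradient = rise / run * 100
Gradient = 26.4 / 134.9 * 100 = 19.6%

19.6


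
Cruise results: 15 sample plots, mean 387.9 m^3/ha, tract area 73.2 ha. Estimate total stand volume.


Formula: Total Volume = Mean Volume per ha * Total Area
Total Volume = 387.9 m^3/ha * 73.2 ha
Total Volume = 28394 m^3

28394


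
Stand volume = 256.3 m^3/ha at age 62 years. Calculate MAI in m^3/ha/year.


Formula: MAI = Total Volume / Stand Age
MAI = 256.3 m^3/ha / 62 years
MAI = 4.13 m^3/ha/year

4.13


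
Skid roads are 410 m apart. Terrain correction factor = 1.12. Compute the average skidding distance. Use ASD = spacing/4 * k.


Formula: ASD = (spacing / 4) * correction
Uncorrected distance = spacing / 4 = 410 / 4 = 102.5 m
ASD = 102.5 * 1.12 = 115 m

115


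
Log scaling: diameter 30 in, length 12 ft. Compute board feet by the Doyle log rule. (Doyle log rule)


Doyle: BF = (D - 4)^2 * L / 16
Adjusted diameter = 30 - 4 = 26 in
(D-4)^2 = 26^2 = 676
BF = 676 * 12 / 16 = 507 BF

507


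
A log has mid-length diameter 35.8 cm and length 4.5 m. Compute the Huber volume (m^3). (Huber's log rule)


Huber: V = Am * L,  Am = pi*(Dm/200)^2
Am = pi*(35.8/200)^2 = 0.10066 m^2
V = 0.10066*4.5 = 0.453 m^3

0.453


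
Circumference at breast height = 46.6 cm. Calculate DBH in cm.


Formula: DBH = C / pi
DBH = 46.6 / pi
pi = 3.14159...
DBH = 14.8 cm

14.8


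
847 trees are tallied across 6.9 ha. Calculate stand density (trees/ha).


Formula: Stand Density = N_trees / Area_ha
Density = 847 trees / 6.9 ha
Density = 123 trees/ha

123


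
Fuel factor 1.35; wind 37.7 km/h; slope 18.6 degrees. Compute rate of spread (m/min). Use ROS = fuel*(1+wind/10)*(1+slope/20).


Formula: ROS = fuel * (1 + wind/10) * (1 + slope/20)
Wind factor = 1 + 37.7/10 = 4.77
Slope factor = 1 + 18.6/20 = 1.93
ROS = 1.35 * 4.77 * 1.93 = 12.43 m/min

12.43


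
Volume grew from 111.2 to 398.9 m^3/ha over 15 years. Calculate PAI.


Formula: PAI = (V_T2 - V_T1) / (T2 - T1)
Volume increment = 398.9 - 111.2 = 287.7 m^3/ha
PAI = 287.7 / 15 = 19.18 m^3/ha/year

19.18


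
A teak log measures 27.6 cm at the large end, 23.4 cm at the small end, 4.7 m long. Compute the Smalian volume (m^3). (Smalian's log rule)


Smalian: V = (A1 + A2)/2 * L,  A = pi*(D/200)^2
A1 = pi*(27.6/200)^2 = 0.059828 m^2
A2 = pi*(23.4/200)^2 = 0.043005 m^2
V = (0.059828+0.043005)/2*4.7 = 0.2417 m^3

0.2417


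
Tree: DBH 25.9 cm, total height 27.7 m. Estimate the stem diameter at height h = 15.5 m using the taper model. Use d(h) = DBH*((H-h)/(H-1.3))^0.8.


Taper: d(h) = DBH * ((H - h) / (H - 1.3))^0.8
Numerator = H - h = 27.7 - 15.5 = 12.2 m
Denominator = H - 1.3 = 27.7 - 1.3 = 26.4 m
Ratio = 12.2 / 26.4 = 0.46212
d = 25.9 * 0.46212^0.8 = 14.0 cm

14.0


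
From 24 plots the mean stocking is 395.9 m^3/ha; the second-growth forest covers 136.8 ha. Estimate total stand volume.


Formula: Total Volume = Mean Volume per ha * Total Area
Total Volume = 395.9 m^3/ha * 136.8 ha
Total Volume = 54159 m^3

54159


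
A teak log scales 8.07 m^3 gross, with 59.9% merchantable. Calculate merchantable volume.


Formula: MV = V_total * (merchantable_pct / 100)
Merchantable fraction = 59.9% / 100 = 0.599
MV = 8.07 m^3 * 0.599 = 4.834 m^3

4.834


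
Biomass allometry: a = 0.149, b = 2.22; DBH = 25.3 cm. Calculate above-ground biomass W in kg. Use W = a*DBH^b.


Formula: W = a * DBH^b  (allometric power law)
DBH^b = 25.3^2.22 = 1302.9494
W = 0.149 * 1302.9494 = 194.1 kg

194.1


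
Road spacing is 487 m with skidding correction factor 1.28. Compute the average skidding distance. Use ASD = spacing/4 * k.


Formula: ASD = (spacing / 4) * correction
Uncorrected distance = spacing / 4 = 487 / 4 = 121.75 m
ASD = 121.75 * 1.28 = 156 m

156


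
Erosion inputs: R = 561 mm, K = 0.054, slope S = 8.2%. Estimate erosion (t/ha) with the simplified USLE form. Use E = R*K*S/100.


Formula: E = R * K * S / 100  (simplified USLE)
R * K = 561 * 0.054 = 30.294
E = 30.294 * 8.2 / 100 = 2.48 t/ha

2.48


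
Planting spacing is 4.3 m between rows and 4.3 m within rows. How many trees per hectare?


Formula: TPH = 10000 m^2/ha / (spacing_x * spacing_y)
Area per tree = 4.3 m * 4.3 m = 18.49 m^2
TPH = 10000 / 18.49 = 541 trees/ha

541


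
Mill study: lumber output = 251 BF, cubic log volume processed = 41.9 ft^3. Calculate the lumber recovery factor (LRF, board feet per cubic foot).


Formula: LRF = Lumber Output (BF) / Log Input (ft^3)
LRF = 251 BF / 41.9 ft^3
LRF = 5.99 BF/ft^3

5.99


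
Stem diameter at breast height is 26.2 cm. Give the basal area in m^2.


Formula: BA = pi * (DBH/2)^2 / 10000  (cm^2 to m^2)
Radius = DBH/2 = 26.2/2 = 13.1 cm
BA = pi * 13.1^2 / 10000
   = 539.1287 cm^2 / 10000
   = 0.0539 m^2

0.0539


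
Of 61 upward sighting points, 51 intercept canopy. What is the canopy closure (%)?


Formula: Canopy closure = covered points / total points * 100
Closure = 51 / 61 * 100
Closure = 0.8361 * 100 = 83.6%

83.6


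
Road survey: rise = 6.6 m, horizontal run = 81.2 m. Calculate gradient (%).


Formula: Gradient = rise / run * 100
Gradient = 6.6 / 81.2 * 100 = 8.1%

8.1


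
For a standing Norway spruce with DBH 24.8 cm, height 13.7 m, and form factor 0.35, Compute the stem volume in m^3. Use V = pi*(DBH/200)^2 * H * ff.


Formula: V = pi * (DBH/200)^2 * H * ff
Radius = DBH/200 = 24.8/200 = 0.124 m
Radius^2 = 0.124^2 = 0.015376 m^2
V = pi * 0.015376 * 13.7 * 0.35
V = 0.232 m^3

0.232


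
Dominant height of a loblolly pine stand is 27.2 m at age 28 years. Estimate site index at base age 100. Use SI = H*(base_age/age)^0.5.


Formula: SI = H_dom * (base_age / age)^0.5
Age ratio = 100 / 28 = 3.57143
sqrt(age_ratio) = 1.88982
SI = 27.2 * 1.88982 = 51.4 m

51.4


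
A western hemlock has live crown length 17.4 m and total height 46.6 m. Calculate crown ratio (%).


Formula: Crown Ratio = (Crown Length / Total Height) * 100
CR = (17.4 m / 46.6 m) * 100
CR = 0.3734 * 100 = 37.3%

37.3


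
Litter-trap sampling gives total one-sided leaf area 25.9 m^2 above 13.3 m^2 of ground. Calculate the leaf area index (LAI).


Formula: LAI = total leaf area / ground area  (dimensionless)
LAI = 25.9 m^2 / 13.3 m^2
LAI = 1.95

1.95


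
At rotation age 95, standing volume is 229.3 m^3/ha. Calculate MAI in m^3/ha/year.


Formula: MAI = Total Volume / Stand Age
MAI = 229.3 m^3/ha / 95 years
MAI = 2.41 m^3/ha/year

2.41


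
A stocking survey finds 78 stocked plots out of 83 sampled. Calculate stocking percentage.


Formula: Stocking % = stocked plots / total plots * 100
Stocking = 78 / 83 * 100
Stocking = 0.9398 * 100 = 94.0%

94.0


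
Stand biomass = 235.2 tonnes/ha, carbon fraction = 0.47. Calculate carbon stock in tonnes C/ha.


Formula: Carbon Stock = Biomass * Carbon Fraction
C = 235.2 t/ha * 0.47
C = 110.5 t C/ha

110.5


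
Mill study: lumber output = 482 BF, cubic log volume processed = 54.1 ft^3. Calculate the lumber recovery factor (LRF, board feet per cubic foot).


Formula: LRF = Lumber Output (BF) / Log Input (ft^3)
LRF = 482 BF / 54.1 ft^3
LRF = 8.91 BF/ft^3

8.91


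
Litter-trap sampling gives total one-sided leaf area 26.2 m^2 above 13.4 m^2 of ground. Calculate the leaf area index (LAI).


Formula: LAI = total leaf area / ground area  (dimensionless)
LAI = 26.2 m^2 / 13.4 m^2
LAI = 1.96

1.96


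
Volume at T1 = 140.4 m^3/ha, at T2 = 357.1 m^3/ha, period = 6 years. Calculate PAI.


Formula: PAI = (V_T2 - V_T1) / (T2 - T1)
Volume increment = 357.1 - 140.4 = 216.7 m^3/ha
PAI = 216.7 / 6 = 36.12 m^3/ha/year

36.12


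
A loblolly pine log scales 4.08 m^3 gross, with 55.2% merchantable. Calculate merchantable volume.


Formula: MV = V_total * (merchantable_pct / 100)
Merchantable fraction = 55.2% / 100 = 0.552
MV = 4.08 m^3 * 0.552 = 2.252 m^3

2.252


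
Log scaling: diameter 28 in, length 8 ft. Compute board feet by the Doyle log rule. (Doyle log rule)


Doyle: BF = (D - 4)^2 * L / 16
Adjusted diameter = 28 - 4 = 24 in
(D-4)^2 = 24^2 = 576
BF = 576 * 8 / 16 = 288 BF

288


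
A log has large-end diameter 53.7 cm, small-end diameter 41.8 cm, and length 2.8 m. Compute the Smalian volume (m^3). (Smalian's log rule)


Smalian: V = (A1 + A2)/2 * L,  A = pi*(D/200)^2
A1 = pi*(53.7/200)^2 = 0.226484 m^2
A2 = pi*(41.8/200)^2 = 0.137228 m^2
V = (0.226484+0.137228)/2*2.8 = 0.5092 m^3

0.5092


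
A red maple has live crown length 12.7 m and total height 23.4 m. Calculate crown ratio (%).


Formula: Crown Ratio = (Crown Length / Total Height) * 100
CR = (12.7 m / 23.4 m) * 100
CR = 0.5427 * 100 = 54.3%

54.3


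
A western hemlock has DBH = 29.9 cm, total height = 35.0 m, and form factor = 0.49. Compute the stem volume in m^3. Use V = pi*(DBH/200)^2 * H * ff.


Formula: V = pi * (DBH/200)^2 * H * ff
Radius = DBH/200 = 29.9/200 = 0.1495 m
Radius^2 = 0.1495^2 = 0.02235025 m^2
V = pi * 0.02235025 * 35.0 * 0.49
V = 1.204 m^3

1.204


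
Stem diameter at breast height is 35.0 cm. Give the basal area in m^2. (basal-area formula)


Formula: BA = pi * (DBH/2)^2 / 10000  (cm^2 to m^2)
Radius = DBH/2 = 35.0/2 = 17.5 cm
BA = pi * 17.5^2 / 10000
   = 962.1128 cm^2 / 10000
   = 0.0962 m^2

0.0962


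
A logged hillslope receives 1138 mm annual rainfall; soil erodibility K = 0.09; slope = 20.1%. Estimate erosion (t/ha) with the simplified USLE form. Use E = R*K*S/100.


Formula: E = R * K * S / 100  (simplified USLE)
R * K = 1138 * 0.09 = 102.42
E = 102.42 * 20.1 / 100 = 20.59 t/ha

20.59


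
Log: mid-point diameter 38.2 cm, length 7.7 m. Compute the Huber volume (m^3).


Huber: V = Am * L,  Am = pi*(Dm/200)^2
Am = pi*(38.2/200)^2 = 0.114608 m^2
V = 0.114608*7.7 = 0.8825 m^3

0.8825


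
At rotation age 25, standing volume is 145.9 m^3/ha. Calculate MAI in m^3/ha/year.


Formula: MAI = Total Volume / Stand Age
MAI = 145.9 m^3/ha / 25 years
MAI = 5.84 m^3/ha/year

5.84


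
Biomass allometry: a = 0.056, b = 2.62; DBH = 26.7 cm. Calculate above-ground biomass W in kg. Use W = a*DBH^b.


Formula: W = a * DBH^b  (allometric power law)
DBH^b = 26.7^2.62 = 5463.3561
W = 0.056 * 5463.3561 = 305.9 kg

305.9


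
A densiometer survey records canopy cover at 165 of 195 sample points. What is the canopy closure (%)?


Formula: Canopy closure = covered points / total points * 100
Closure = 165 / 195 * 100
Closure = 0.8462 * 100 = 84.6%

84.6


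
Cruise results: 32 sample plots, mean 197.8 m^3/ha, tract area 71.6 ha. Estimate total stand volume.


Formula: Total Volume = Mean Volume per ha * Total Area
Total Volume = 197.8 m^3/ha * 71.6 ha
Total Volume = 14162 m^3

14162


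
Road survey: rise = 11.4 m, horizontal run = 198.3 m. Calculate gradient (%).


Formula: Gradient = rise / run * 100
Gradient = 11.4 / 198.3 * 100 = 5.7%

5.7


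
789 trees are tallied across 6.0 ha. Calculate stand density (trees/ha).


Formula: Stand Density = N_trees / Area_ha
Density = 789 trees / 6.0 ha
Density = 132 trees/ha

132


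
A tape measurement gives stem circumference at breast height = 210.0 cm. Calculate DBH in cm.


Formula: DBH = C / pi
DBH = 210.0 / pi
pi = 3.14159...
DBH = 66.8 cm

66.8


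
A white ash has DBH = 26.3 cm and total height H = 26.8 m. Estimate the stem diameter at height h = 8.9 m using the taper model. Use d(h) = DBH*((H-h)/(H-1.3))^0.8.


Taper: d(h) = DBH * ((H - h) / (H - 1.3))^0.8
Numerator = H - h = 26.8 - 8.9 = 17.9 m
Denominator = H - 1.3 = 26.8 - 1.3 = 25.5 m
Ratio = 17.9 / 25.5 = 0.70196
d = 26.3 * 0.70196^0.8 = 19.8 cm

19.8


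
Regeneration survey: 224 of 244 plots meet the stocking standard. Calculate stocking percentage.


Formula: Stocking % = stocked plots / total plots * 100
Stocking = 224 / 244 * 100
Stocking = 0.918 * 100 = 91.8%

91.8


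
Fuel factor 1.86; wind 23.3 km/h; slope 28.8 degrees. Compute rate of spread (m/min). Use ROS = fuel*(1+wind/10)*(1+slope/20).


Formula: ROS = fuel * (1 + wind/10) * (1 + slope/20)
Wind factor = 1 + 23.3/10 = 3.33
Slope factor = 1 + 28.8/20 = 2.44
ROS = 1.86 * 3.33 * 2.44 = 15.11 m/min

15.11


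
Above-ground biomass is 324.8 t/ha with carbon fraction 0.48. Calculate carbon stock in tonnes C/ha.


Formula: Carbon Stock = Biomass * Carbon Fraction
C = 324.8 t/ha * 0.48
C = 155.9 t C/ha

155.9


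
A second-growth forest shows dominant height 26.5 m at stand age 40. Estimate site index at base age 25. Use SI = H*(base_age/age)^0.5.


Formula: SI = H_dom * (base_age / age)^0.5
Age ratio = 25 / 40 = 0.625
sqrt(age_ratio) = 0.79057
SI = 26.5 * 0.79057 = 21.0 m

21.0


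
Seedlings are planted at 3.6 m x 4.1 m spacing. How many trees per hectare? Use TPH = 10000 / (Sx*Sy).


Formula: TPH = 10000 m^2/ha / (spacing_x * spacing_y)
Area per tree = 3.6 m * 4.1 m = 14.76 m^2
TPH = 10000 / 14.76 = 678 trees/ha

678


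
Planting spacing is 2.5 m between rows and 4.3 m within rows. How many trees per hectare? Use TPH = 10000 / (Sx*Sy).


Formula: TPH = 10000 m^2/ha / (spacing_x * spacing_y)
Area per tree = 2.5 m * 4.3 m = 10.75 m^2
TPH = 10000 / 10.75 = 930 trees/ha

930


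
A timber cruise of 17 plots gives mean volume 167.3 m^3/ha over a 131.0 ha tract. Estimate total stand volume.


Formula: Total Volume = Mean Volume per ha * Total Area
Total Volume = 167.3 m^3/ha * 131.0 ha
Total Volume = 21916 m^3

21916


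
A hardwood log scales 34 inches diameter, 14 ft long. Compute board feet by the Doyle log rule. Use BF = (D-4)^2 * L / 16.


Doyle: BF = (D - 4)^2 * L / 16
Adjusted diameter = 34 - 4 = 30 in
(D-4)^2 = 30^2 = 900
BF = 900 * 14 / 16 = 788 BF

788


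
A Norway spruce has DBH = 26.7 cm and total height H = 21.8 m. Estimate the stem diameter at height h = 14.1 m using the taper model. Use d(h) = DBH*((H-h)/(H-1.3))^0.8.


Taper: d(h) = DBH * ((H - h) / (H - 1.3))^0.8
Numerator = H - h = 21.8 - 14.1 = 7.7 m
Denominator = H - 1.3 = 21.8 - 1.3 = 20.5 m
Ratio = 7.7 / 20.5 = 0.37561
d = 26.7 * 0.37561^0.8 = 12.2 cm

12.2


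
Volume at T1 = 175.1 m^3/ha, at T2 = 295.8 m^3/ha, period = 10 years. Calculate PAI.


Formula: PAI = (V_T2 - V_T1) / (T2 - T1)
Volume increment = 295.8 - 175.1 = 120.7 m^3/ha
PAI = 120.7 / 10 = 12.07 m^3/ha/year

12.07


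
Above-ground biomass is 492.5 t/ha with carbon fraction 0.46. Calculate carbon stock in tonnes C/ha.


Formula: Carbon Stock = Biomass * Carbon Fraction
C = 492.5 t/ha * 0.46
C = 226.6 t C/ha

226.6


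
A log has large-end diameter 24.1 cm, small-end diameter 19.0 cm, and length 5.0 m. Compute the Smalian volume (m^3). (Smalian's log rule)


Smalian: V = (A1 + A2)/2 * L,  A = pi*(D/200)^2
A1 = pi*(24.1/200)^2 = 0.045617 m^2
A2 = pi*(19.0/200)^2 = 0.028353 m^2
V = (0.045617+0.028353)/2*5.0 = 0.1849 m^3

0.1849


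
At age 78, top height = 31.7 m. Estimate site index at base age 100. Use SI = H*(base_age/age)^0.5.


Formula: SI = H_dom * (base_age / age)^0.5
Age ratio = 100 / 78 = 1.28205
sqrt(age_ratio) = 1.13228
SI = 31.7 * 1.13228 = 35.9 m

35.9


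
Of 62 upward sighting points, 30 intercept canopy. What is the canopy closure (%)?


Formula: Canopy closure = covered points / total points * 100
Closure = 30 / 62 * 100
Closure = 0.4839 * 100 = 48.4%

48.4


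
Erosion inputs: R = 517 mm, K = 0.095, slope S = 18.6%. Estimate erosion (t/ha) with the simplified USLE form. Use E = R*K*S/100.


Formula: E = R * K * S / 100  (simplified USLE)
R * K = 517 * 0.095 = 49.115
E = 49.115 * 18.6 / 100 = 9.14 t/ha

9.14


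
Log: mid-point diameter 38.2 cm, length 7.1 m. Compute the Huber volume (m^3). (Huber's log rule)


Huber: V = Am * L,  Am = pi*(Dm/200)^2
Am = pi*(38.2/200)^2 = 0.114608 m^2
V = 0.114608*7.1 = 0.8137 m^3

0.8137


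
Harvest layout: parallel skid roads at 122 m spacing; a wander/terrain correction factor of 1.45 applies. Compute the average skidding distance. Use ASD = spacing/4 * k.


Formula: ASD = (spacing / 4) * correction
Uncorrected distance = spacing / 4 = 122 / 4 = 30.5 m
ASD = 30.5 * 1.45 = 44 m

44


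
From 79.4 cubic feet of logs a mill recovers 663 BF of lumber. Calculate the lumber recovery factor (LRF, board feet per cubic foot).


Formula: LRF = Lumber Output (BF) / Log Input (ft^3)
LRF = 663 BF / 79.4 ft^3
LRF = 8.35 BF/ft^3

8.35


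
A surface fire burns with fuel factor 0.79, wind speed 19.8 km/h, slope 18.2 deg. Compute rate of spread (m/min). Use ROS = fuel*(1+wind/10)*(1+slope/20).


Formula: ROS = fuel * (1 + wind/10) * (1 + slope/20)
Wind factor = 1 + 19.8/10 = 2.98
Slope factor = 1 + 18.2/20 = 1.91
ROS = 0.79 * 2.98 * 1.91 = 4.5 m/min

4.5


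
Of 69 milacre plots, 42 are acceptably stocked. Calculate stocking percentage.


Formula: Stocking % = stocked plots / total plots * 100
Stocking = 42 / 69 * 100
Stocking = 0.6087 * 100 = 60.9%

60.9


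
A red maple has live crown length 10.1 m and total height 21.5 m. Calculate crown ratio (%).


Formula: Crown Ratio = (Crown Length / Total Height) * 100
CR = (10.1 m / 21.5 m) * 100
CR = 0.4698 * 100 = 47.0%

47.0


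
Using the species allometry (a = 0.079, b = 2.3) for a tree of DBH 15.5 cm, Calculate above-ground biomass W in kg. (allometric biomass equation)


Formula: W = a * DBH^b  (allometric power law)
DBH^b = 15.5^2.3 = 546.7174
W = 0.079 * 546.7174 = 43.2 kg

43.2


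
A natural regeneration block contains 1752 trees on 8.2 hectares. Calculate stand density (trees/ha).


Formula: Stand Density = N_trees / Area_ha
Density = 1752 trees / 8.2 ha
Density = 214 trees/ha

214


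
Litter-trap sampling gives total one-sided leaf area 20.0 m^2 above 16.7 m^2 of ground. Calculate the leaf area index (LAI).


Formula: LAI = total leaf area / ground area  (dimensionless)
LAI = 20.0 m^2 / 16.7 m^2
LAI = 1.2

1.2


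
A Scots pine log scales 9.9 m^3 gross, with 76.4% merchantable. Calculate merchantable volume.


Formula: MV = V_total * (merchantable_pct / 100)
Merchantable fraction = 76.4% / 100 = 0.764
MV = 9.9 m^3 * 0.764 = 7.564 m^3

7.564


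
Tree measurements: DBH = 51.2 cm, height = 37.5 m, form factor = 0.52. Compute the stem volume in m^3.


Formula: V = pi * (DBH/200)^2 * H * ff
Radius = DBH/200 = 51.2/200 = 0.256 m
Radius^2 = 0.256^2 = 0.065536 m^2
V = pi * 0.065536 * 37.5 * 0.52
V = 4.015 m^3

4.015


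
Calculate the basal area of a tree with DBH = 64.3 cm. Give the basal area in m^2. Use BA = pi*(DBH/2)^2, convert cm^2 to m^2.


Formula: BA = pi * (DBH/2)^2 / 10000  (cm^2 to m^2)
Radius = DBH/2 = 64.3/2 = 32.15 cm
BA = pi * 32.15^2 / 10000
   = 3247.2209 cm^2 / 10000
   = 0.3247 m^2

0.3247


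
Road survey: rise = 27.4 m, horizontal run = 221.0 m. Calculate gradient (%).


Formula: Gradient = rise / run * 100
Gradient = 27.4 / 221.0 * 100 = 12.4%

12.4


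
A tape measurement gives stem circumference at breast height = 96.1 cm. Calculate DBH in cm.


Formula: DBH = C / pi
DBH = 96.1 / pi
pi = 3.14159...
DBH = 30.6 cm

30.6


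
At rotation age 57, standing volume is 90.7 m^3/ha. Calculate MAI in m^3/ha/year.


Formula: MAI = Total Volume / Stand Age
MAI = 90.7 m^3/ha / 57 years
MAI = 1.59 m^3/ha/year

1.59


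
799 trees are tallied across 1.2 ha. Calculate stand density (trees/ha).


Formula: Stand Density = N_trees / Area_ha
Density = 799 trees / 1.2 ha
Density = 666 trees/ha

666


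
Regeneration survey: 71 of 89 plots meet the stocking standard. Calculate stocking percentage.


Formula: Stocking % = stocked plots / total plots * 100
Stocking = 71 / 89 * 100
Stocking = 0.7978 * 100 = 79.8%

79.8


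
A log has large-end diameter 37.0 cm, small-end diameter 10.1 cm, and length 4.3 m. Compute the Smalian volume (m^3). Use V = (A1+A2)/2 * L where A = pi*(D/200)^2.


Smalian: V = (A1 + A2)/2 * L,  A = pi*(D/200)^2
A1 = pi*(37.0/200)^2 = 0.107521 m^2
A2 = pi*(10.1/200)^2 = 0.008012 m^2
V = (0.107521+0.008012)/2*4.3 = 0.2484 m^3

0.2484


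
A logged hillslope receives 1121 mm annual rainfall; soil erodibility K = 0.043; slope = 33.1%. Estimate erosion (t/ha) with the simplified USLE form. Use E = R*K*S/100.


Formula: E = R * K * S / 100  (simplified USLE)
R * K = 1121 * 0.043 = 48.203
E = 48.203 * 33.1 / 100 = 15.96 t/ha

15.96


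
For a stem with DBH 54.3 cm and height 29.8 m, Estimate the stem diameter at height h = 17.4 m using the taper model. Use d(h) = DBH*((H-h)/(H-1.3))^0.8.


Taper: d(h) = DBH * ((H - h) / (H - 1.3))^0.8
Numerator = H - h = 29.8 - 17.4 = 12.4 m
Denominator = H - 1.3 = 29.8 - 1.3 = 28.5 m
Ratio = 12.4 / 28.5 = 0.43509
d = 54.3 * 0.43509^0.8 = 27.9 cm

27.9


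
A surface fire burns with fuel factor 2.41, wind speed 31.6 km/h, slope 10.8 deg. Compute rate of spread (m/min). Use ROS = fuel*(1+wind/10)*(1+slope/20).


Formula: ROS = fuel * (1 + wind/10) * (1 + slope/20)
Wind factor = 1 + 31.6/10 = 4.16
Slope factor = 1 + 10.8/20 = 1.54
ROS = 2.41 * 4.16 * 1.54 = 15.44 m/min

15.44


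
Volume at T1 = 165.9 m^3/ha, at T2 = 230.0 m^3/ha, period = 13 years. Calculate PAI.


Formula: PAI = (V_T2 - V_T1) / (T2 - T1)
Volume increment = 230.0 - 165.9 = 64.1 m^3/ha
PAI = 64.1 / 13 = 4.93 m^3/ha/year

4.93


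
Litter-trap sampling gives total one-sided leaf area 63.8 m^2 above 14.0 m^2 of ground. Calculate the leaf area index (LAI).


Formula: LAI = total leaf area / ground area  (dimensionless)
LAI = 63.8 m^2 / 14.0 m^2
LAI = 4.56

4.56


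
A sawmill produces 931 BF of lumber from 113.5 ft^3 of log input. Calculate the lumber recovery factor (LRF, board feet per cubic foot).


Formula: LRF = Lumber Output (BF) / Log Input (ft^3)
LRF = 931 BF / 113.5 ft^3
LRF = 8.2 BF/ft^3

8.2


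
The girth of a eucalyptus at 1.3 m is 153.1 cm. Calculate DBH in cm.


Formula: DBH = C / pi
DBH = 153.1 / pi
pi = 3.14159...
DBH = 48.7 cm

48.7


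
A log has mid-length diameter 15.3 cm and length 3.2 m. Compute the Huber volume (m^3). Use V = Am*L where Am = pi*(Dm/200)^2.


Huber: V = Am * L,  Am = pi*(Dm/200)^2
Am = pi*(15.3/200)^2 = 0.018385 m^2
V = 0.018385*3.2 = 0.0588 m^3

0.0588


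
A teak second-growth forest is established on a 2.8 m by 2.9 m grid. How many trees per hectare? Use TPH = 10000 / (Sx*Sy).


Formula: TPH = 10000 m^2/ha / (spacing_x * spacing_y)
Area per tree = 2.8 m * 2.9 m = 8.12 m^2
TPH = 10000 / 8.12 = 1232 trees/ha

1232


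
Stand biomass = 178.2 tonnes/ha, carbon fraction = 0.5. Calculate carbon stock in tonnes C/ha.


Formula: Carbon Stock = Biomass * Carbon Fraction
C = 178.2 t/ha * 0.5
C = 89.1 t C/ha

89.1


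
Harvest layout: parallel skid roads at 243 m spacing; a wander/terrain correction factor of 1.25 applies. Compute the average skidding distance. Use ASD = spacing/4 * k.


Formula: ASD = (spacing / 4) * correction
Uncorrected distance = spacing / 4 = 243 / 4 = 60.75 m
ASD = 60.75 * 1.25 = 76 m

76


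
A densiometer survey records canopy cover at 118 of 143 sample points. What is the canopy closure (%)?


Formula: Canopy closure = covered points / total points * 100
Closure = 118 / 143 * 100
Closure = 0.8252 * 100 = 82.5%

82.5


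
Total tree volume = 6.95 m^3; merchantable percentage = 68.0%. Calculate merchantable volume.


Formula: MV = V_total * (merchantable_pct / 100)
Merchantable fraction = 68.0% / 100 = 0.68
MV = 6.95 m^3 * 0.68 = 4.726 m^3

4.726


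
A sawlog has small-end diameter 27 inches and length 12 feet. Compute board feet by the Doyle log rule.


Doyle: BF = (D - 4)^2 * L / 16
Adjusted diameter = 27 - 4 = 23 in
(D-4)^2 = 23^2 = 529
BF = 529 * 12 / 16 = 397 BF

397


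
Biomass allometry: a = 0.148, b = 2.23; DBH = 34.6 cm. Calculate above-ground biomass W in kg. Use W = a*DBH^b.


Formula: W = a * DBH^b  (allometric power law)
DBH^b = 34.6^2.23 = 2704.8283
W = 0.148 * 2704.8283 = 400.3 kg

400.3


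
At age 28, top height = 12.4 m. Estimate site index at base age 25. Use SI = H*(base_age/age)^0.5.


Formula: SI = H_dom * (base_age / age)^0.5
Age ratio = 25 / 28 = 0.89286
sqrt(age_ratio) = 0.94491
SI = 12.4 * 0.94491 = 11.7 m

11.7


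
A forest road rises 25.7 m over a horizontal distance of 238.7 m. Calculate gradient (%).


Formula: Gradient = rise / run * 100
Gradient = 25.7 / 238.7 * 100 = 10.8%

10.8


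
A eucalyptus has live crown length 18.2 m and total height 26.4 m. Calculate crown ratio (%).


Formula: Crown Ratio = (Crown Length / Total Height) * 100
CR = (18.2 m / 26.4 m) * 100
CR = 0.6894 * 100 = 68.9%

68.9


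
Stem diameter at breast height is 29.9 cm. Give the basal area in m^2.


Formula: BA = pi * (DBH/2)^2 / 10000  (cm^2 to m^2)
Radius = DBH/2 = 29.9/2 = 14.95 cm
BA = pi * 14.95^2 / 10000
   = 702.1538 cm^2 / 10000
   = 0.0702 m^2

0.0702


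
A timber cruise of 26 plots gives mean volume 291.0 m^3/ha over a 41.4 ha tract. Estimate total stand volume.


Formula: Total Volume = Mean Volume per ha * Total Area
Total Volume = 291.0 m^3/ha * 41.4 ha
Total Volume = 12047 m^3

12047


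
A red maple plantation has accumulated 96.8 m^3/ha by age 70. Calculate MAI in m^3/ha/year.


Formula: MAI = Total Volume / Stand Age
MAI = 96.8 m^3/ha / 70 years
MAI = 1.38 m^3/ha/year

1.38


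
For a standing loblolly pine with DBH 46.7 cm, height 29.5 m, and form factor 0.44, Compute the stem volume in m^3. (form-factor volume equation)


Formula: V = pi * (DBH/200)^2 * H * ff
Radius = DBH/200 = 46.7/200 = 0.2335 m
Radius^2 = 0.2335^2 = 0.05452225 m^2
V = pi * 0.05452225 * 29.5 * 0.44
V = 2.223 m^3

2.223


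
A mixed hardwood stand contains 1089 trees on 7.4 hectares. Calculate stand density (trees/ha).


Formula: Stand Density = N_trees / Area_ha
Density = 1089 trees / 7.4 ha
Density = 147 trees/ha

147


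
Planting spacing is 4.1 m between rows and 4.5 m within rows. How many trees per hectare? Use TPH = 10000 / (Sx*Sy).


Formula: TPH = 10000 m^2/ha / (spacing_x * spacing_y)
Area per tree = 4.1 m * 4.5 m = 18.45 m^2
TPH = 10000 / 18.45 = 542 trees/ha

542


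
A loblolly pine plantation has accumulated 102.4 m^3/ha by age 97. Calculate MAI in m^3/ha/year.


Formula: MAI = Total Volume / Stand Age
MAI = 102.4 m^3/ha / 97 years
MAI = 1.06 m^3/ha/year

1.06


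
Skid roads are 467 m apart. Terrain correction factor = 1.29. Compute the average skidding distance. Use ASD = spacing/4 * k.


Formula: ASD = (spacing / 4) * correction
Uncorrected distance = spacing / 4 = 467 / 4 = 116.75 m
ASD = 116.75 * 1.29 = 151 m

151


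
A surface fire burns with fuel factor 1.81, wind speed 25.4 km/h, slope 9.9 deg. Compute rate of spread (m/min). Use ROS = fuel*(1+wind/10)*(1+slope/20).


Formula: ROS = fuel * (1 + wind/10) * (1 + slope/20)
Wind factor = 1 + 25.4/10 = 3.54
Slope factor = 1 + 9.9/20 = 1.495
ROS = 1.81 * 3.54 * 1.495 = 9.58 m/min

9.58


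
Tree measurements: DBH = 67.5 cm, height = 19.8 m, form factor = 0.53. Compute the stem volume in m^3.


Formula: V = pi * (DBH/200)^2 * H * ff
Radius = DBH/200 = 67.5/200 = 0.3375 m
Radius^2 = 0.3375^2 = 0.11390625 m^2
V = pi * 0.11390625 * 19.8 * 0.53
V = 3.755 m^3

3.755


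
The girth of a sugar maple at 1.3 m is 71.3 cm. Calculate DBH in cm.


Formula: DBH = C / pi
DBH = 71.3 / pi
pi = 3.14159...
DBH = 22.7 cm

22.7


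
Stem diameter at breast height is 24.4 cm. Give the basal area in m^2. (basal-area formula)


Formula: BA = pi * (DBH/2)^2 / 10000  (cm^2 to m^2)
Radius = DBH/2 = 24.4/2 = 12.2 cm
BA = pi * 12.2^2 / 10000
   = 467.5947 cm^2 / 10000
   = 0.0468 m^2

0.0468


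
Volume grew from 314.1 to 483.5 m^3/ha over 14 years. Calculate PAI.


Formula: PAI = (V_T2 - V_T1) / (T2 - T1)
Volume increment = 483.5 - 314.1 = 169.4 m^3/ha
PAI = 169.4 / 14 = 12.1 m^3/ha/year

12.1


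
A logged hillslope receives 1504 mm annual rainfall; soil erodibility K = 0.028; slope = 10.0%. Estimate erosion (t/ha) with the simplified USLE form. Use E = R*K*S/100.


Formula: E = R * K * S / 100  (simplified USLE)
R * K = 1504 * 0.028 = 42.112
E = 42.112 * 10.0 / 100 = 4.21 t/ha

4.21


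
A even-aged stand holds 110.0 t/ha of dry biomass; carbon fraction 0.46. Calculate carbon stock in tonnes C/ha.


Formula: Carbon Stock = Biomass * Carbon Fraction
C = 110.0 t/ha * 0.46
C = 50.6 t C/ha

50.6


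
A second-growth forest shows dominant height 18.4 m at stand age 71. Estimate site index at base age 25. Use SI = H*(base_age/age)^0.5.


Formula: SI = H_dom * (base_age / age)^0.5
Age ratio = 25 / 71 = 0.35211
sqrt(age_ratio) = 0.59339
SI = 18.4 * 0.59339 = 10.9 m

10.9


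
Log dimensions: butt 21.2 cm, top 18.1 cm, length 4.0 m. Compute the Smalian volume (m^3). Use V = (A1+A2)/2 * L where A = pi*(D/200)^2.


Smalian: V = (A1 + A2)/2 * L,  A = pi*(D/200)^2
A1 = pi*(21.2/200)^2 = 0.035299 m^2
A2 = pi*(18.1/200)^2 = 0.02573 m^2
V = (0.035299+0.02573)/2*4.0 = 0.1221 m^3

0.1221


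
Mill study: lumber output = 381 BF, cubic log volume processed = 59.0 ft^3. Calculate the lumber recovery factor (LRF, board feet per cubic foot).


Formula: LRF = Lumber Output (BF) / Log Input (ft^3)
LRF = 381 BF / 59.0 ft^3
LRF = 6.46 BF/ft^3

6.46


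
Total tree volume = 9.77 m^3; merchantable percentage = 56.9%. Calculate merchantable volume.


Formula: MV = V_total * (merchantable_pct / 100)
Merchantable fraction = 56.9% / 100 = 0.569
MV = 9.77 m^3 * 0.569 = 5.559 m^3

5.559


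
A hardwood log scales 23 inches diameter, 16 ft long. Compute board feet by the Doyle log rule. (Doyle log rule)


Doyle: BF = (D - 4)^2 * L / 16
Adjusted diameter = 23 - 4 = 19 in
(D-4)^2 = 19^2 = 361
BF = 361 * 16 / 16 = 361 BF

361


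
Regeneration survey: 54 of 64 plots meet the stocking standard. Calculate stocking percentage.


Formula: Stocking % = stocked plots / total plots * 100
Stocking = 54 / 64 * 100
Stocking = 0.8438 * 100 = 84.4%

84.4


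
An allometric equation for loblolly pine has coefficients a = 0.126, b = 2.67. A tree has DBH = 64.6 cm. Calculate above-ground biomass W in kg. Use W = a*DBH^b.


Formula: W = a * DBH^b  (allometric power law)
DBH^b = 64.6^2.67 = 68127.2444
W = 0.126 * 68127.2444 = 8584.0 kg

8584.0


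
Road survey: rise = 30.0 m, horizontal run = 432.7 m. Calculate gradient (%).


Formula: Gradient = rise / run * 100
Gradient = 30.0 / 432.7 * 100 = 6.9%

6.9


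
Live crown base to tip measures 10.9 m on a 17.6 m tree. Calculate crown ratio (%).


Formula: Crown Ratio = (Crown Length / Total Height) * 100
CR = (10.9 m / 17.6 m) * 100
CR = 0.6193 * 100 = 61.9%

61.9


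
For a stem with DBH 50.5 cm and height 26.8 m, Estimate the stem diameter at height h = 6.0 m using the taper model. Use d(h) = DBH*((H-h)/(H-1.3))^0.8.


Taper: d(h) = DBH * ((H - h) / (H - 1.3))^0.8
Numerator = H - h = 26.8 - 6.0 = 20.8 m
Denominator = H - 1.3 = 26.8 - 1.3 = 25.5 m
Ratio = 20.8 / 25.5 = 0.81569
d = 50.5 * 0.81569^0.8 = 42.9 cm

42.9


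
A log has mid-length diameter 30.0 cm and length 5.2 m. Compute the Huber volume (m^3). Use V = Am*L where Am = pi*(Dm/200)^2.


Huber: V = Am * L,  Am = pi*(Dm/200)^2
Am = pi*(30.0/200)^2 = 0.070686 m^2
V = 0.070686*5.2 = 0.3676 m^3

0.3676


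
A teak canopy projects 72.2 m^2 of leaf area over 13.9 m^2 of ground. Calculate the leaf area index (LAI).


Formula: LAI = total leaf area / ground area  (dimensionless)
LAI = 72.2 m^2 / 13.9 m^2
LAI = 5.19

5.19


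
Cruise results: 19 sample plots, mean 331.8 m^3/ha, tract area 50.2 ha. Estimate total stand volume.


Formula: Total Volume = Mean Volume per ha * Total Area
Total Volume = 331.8 m^3/ha * 50.2 ha
Total Volume = 16656 m^3

16656


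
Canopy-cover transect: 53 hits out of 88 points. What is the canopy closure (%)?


Formula: Canopy closure = covered points / total points * 100
Closure = 53 / 88 * 100
Closure = 0.6023 * 100 = 60.2%

60.2


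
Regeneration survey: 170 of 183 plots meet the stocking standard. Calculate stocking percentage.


Formula: Stocking % = stocked plots / total plots * 100
Stocking = 170 / 183 * 100
Stocking = 0.929 * 100 = 92.9%

92.9


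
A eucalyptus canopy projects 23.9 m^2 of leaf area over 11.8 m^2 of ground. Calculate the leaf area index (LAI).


Formula: LAI = total leaf area / ground area  (dimensionless)
LAI = 23.9 m^2 / 11.8 m^2
LAI = 2.03

2.03


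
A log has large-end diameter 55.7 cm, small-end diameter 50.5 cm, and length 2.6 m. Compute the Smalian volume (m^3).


Smalian: V = (A1 + A2)/2 * L,  A = pi*(D/200)^2
A1 = pi*(55.7/200)^2 = 0.243669 m^2
A2 = pi*(50.5/200)^2 = 0.200296 m^2
V = (0.243669+0.200296)/2*2.6 = 0.5772 m^3

0.5772


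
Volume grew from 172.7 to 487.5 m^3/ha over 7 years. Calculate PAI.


Formula: PAI = (V_T2 - V_T1) / (T2 - T1)
Volume increment = 487.5 - 172.7 = 314.8 m^3/ha
PAI = 314.8 / 7 = 44.97 m^3/ha/year

44.97


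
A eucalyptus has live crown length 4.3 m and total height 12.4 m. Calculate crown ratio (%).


Formula: Crown Ratio = (Crown Length / Total Height) * 100
CR = (4.3 m / 12.4 m) * 100
CR = 0.3468 * 100 = 34.7%

34.7


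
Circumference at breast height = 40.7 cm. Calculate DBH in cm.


Formula: DBH = C / pi
DBH = 40.7 / pi
pi = 3.14159...
DBH = 13.0 cm

13.0


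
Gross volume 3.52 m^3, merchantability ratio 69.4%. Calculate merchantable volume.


Formula: MV = V_total * (merchantable_pct / 100)
Merchantable fraction = 69.4% / 100 = 0.694
MV = 3.52 m^3 * 0.694 = 2.443 m^3

2.443


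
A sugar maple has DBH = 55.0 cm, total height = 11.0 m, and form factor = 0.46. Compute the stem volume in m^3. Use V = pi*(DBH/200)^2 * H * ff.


Formula: V = pi * (DBH/200)^2 * H * ff
Radius = DBH/200 = 55.0/200 = 0.275 m
Radius^2 = 0.275^2 = 0.075625 m^2
V = pi * 0.075625 * 11.0 * 0.46
V = 1.202 m^3

1.202


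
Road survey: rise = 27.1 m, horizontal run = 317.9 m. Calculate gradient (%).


Formula: Gradient = rise / run * 100
Gradient = 27.1 / 317.9 * 100 = 8.5%

8.5


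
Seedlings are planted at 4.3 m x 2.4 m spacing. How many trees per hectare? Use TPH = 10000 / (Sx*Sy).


Formula: TPH = 10000 m^2/ha / (spacing_x * spacing_y)
Area per tree = 4.3 m * 2.4 m = 10.32 m^2
TPH = 10000 / 10.32 = 969 trees/ha

969


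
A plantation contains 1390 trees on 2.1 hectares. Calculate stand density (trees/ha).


Formula: Stand Density = N_trees / Area_ha
Density = 1390 trees / 2.1 ha
Density = 662 trees/ha

662


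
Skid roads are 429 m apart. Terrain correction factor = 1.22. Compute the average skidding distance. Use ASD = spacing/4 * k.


Formula: ASD = (spacing / 4) * correction
Uncorrected distance = spacing / 4 = 429 / 4 = 107.25 m
ASD = 107.25 * 1.22 = 131 m

131


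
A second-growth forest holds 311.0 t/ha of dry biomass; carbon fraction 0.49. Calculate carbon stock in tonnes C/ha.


Formula: Carbon Stock = Biomass * Carbon Fraction
C = 311.0 t/ha * 0.49
C = 152.4 t C/ha

152.4


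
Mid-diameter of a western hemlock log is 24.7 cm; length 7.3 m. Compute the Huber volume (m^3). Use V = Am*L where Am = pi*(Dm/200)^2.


Huber: V = Am * L,  Am = pi*(Dm/200)^2
Am = pi*(24.7/200)^2 = 0.047916 m^2
V = 0.047916*7.3 = 0.3498 m^3

0.3498


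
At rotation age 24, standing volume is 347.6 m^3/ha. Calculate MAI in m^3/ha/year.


Formula: MAI = Total Volume / Stand Age
MAI = 347.6 m^3/ha / 24 years
MAI = 14.48 m^3/ha/year

14.48


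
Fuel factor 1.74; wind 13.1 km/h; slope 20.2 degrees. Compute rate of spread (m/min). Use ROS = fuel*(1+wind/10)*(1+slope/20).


Formula: ROS = fuel * (1 + wind/10) * (1 + slope/20)
Wind factor = 1 + 13.1/10 = 2.31
Slope factor = 1 + 20.2/20 = 2.01
ROS = 1.74 * 2.31 * 2.01 = 8.08 m/min

8.08


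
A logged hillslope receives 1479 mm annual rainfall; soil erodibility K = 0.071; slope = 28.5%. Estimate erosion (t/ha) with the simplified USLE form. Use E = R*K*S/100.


Formula: E = R * K * S / 100  (simplified USLE)
R * K = 1479 * 0.071 = 105.009
E = 105.009 * 28.5 / 100 = 29.93 t/ha

29.93


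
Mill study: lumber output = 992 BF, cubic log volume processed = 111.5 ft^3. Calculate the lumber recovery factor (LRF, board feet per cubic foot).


Formula: LRF = Lumber Output (BF) / Log Input (ft^3)
LRF = 992 BF / 111.5 ft^3
LRF = 8.9 BF/ft^3

8.9


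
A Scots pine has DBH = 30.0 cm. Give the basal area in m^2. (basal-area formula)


Formula: BA = pi * (DBH/2)^2 / 10000  (cm^2 to m^2)
Radius = DBH/2 = 30.0/2 = 15.0 cm
BA = pi * 15.0^2 / 10000
   = 706.8583 cm^2 / 10000
   = 0.0707 m^2

0.0707


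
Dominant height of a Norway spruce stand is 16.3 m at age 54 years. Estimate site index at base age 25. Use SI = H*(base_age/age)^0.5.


Formula: SI = H_dom * (base_age / age)^0.5
Age ratio = 25 / 54 = 0.46296
sqrt(age_ratio) = 0.68041
SI = 16.3 * 0.68041 = 11.1 m

11.1


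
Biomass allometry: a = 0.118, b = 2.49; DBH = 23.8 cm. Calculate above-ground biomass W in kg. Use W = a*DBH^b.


Formula: W = a * DBH^b  (allometric power law)
DBH^b = 23.8^2.49 = 2677.1742
W = 0.118 * 2677.1742 = 315.9 kg

315.9


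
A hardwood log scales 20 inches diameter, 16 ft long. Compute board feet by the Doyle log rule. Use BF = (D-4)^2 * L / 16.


Doyle: BF = (D - 4)^2 * L / 16
Adjusted diameter = 20 - 4 = 16 in
(D-4)^2 = 16^2 = 256
BF = 256 * 16 / 16 = 256 BF

256


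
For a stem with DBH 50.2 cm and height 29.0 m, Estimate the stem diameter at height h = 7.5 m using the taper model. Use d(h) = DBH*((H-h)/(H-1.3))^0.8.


Taper: d(h) = DBH * ((H - h) / (H - 1.3))^0.8
Numerator = H - h = 29.0 - 7.5 = 21.5 m
Denominator = H - 1.3 = 29.0 - 1.3 = 27.7 m
Ratio = 21.5 / 27.7 = 0.77617
d = 50.2 * 0.77617^0.8 = 41.0 cm

41.0


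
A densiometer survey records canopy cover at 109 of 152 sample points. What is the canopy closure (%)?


Formula: Canopy closure = covered points / total points * 100
Closure = 109 / 152 * 100
Closure = 0.7171 * 100 = 71.7%

71.7


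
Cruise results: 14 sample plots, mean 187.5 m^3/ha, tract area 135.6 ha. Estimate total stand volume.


Formula: Total Volume = Mean Volume per ha * Total Area
Total Volume = 187.5 m^3/ha * 135.6 ha
Total Volume = 25425 m^3

25425


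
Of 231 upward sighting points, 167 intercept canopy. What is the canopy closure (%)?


Formula: Canopy closure = covered points / total points * 100
Closure = 167 / 231 * 100
Closure = 0.7229 * 100 = 72.3%

72.3


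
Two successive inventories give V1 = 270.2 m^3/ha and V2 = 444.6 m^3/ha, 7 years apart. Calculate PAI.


Formula: PAI = (V_T2 - V_T1) / (T2 - T1)
Volume increment = 444.6 - 270.2 = 174.4 m^3/ha
PAI = 174.4 / 7 = 24.91 m^3/ha/year

24.91


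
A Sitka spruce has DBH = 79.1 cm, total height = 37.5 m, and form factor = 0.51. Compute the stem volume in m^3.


Formula: V = pi * (DBH/200)^2 * H * ff
Radius = DBH/200 = 79.1/200 = 0.3955 m
Radius^2 = 0.3955^2 = 0.15642025 m^2
V = pi * 0.15642025 * 37.5 * 0.51
V = 9.398 m^3

9.398
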